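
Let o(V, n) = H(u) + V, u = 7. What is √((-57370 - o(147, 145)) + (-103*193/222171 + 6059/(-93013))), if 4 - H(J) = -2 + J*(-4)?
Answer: I*√2316549771607790660883/200629041 ≈ 239.9*I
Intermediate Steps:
H(J) = 6 + 4*J (H(J) = 4 - (-2 + J*(-4)) = 4 - (-2 - 4*J) = 4 + (2 + 4*J) = 6 + 4*J)
o(V, n) = 34 + V (o(V, n) = (6 + 4*7) + V = (6 + 28) + V = 34 + V)
√((-57370 - o(147, 145)) + (-103*193/222171 + 6059/(-93013))) = √((-57370 - (34 + 147)) + (-103*193/222171 + 6059/(-93013))) = √((-57370 - 1*181) + (-19879*1/222171 + 6059*(-1/93013))) = √((-57370 - 181) + (-193/2157 - 6059/93013)) = √(-57551 - 31020772/200629041) = √(-11546432959363/200629041) = I*√2316549771607790660883/200629041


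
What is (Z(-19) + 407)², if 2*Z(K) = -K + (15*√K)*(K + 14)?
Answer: 293507/2 - 62475*I*√19/2 ≈ 1.4675e+5 - 1.3616e+5*I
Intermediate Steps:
Z(K) = -K/2 + 15*√K*(14 + K)/2 (Z(K) = (-K + (15*√K)*(K + 14))/2 = (-K + (15*√K)*(14 + K))/2 = (-K + 15*√K*(14 + K))/2 = -K/2 + 15*√K*(14 + K)/2)
(Z(-19) + 407)² = ((105*√(-19) - ½*(-19) + 15*(-19)^(3/2)/2) + 407)² = ((105*(I*√19) + 19/2 + 15*(-19*I*√19)/2) + 407)² = ((105*I*√19 + 19/2 - 285*I*√19/2) + 407)² = ((19/2 - 75*I*√19/2) + 407)² = (833/2 - 75*I*√19/2)²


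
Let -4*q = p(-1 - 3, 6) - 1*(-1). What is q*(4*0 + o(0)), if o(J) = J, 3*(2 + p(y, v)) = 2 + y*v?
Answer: 0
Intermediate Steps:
p(y, v) = -4/3 + v*y/3 (p(y, v) = -2 + (2 + y*v)/3 = -2 + (2 + v*y)/3 = -2 + (⅔ + v*y/3) = -4/3 + v*y/3)
q = 25/12 (q = -((-4/3 + (⅓)*6*(-1 - 3)) - 1*(-1))/4 = -((-4/3 + (⅓)*6*(-4)) + 1)/4 = -((-4/3 - 8) + 1)/4 = -(-28/3 + 1)/4 = -¼*(-25/3) = 25/12 ≈ 2.0833)
q*(4*0 + o(0)) = 25*(4*0 + 0)/12 = 25*(0 + 0)/12 = (25/12)*0 = 0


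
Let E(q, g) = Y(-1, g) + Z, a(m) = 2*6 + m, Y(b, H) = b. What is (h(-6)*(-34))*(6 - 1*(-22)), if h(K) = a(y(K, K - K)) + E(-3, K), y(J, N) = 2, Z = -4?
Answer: -8568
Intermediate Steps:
a(m) = 12 + m
E(q, g) = -5 (E(q, g) = -1 - 4 = -5)
h(K) = 9 (h(K) = (12 + 2) - 5 = 14 - 5 = 9)
(h(-6)*(-34))*(6 - 1*(-22)) = (9*(-34))*(6 - 1*(-22)) = -306*(6 + 22) = -306*28 = -8568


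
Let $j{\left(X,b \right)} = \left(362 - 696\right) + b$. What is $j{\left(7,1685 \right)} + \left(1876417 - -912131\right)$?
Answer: $2789899$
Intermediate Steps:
$j{\left(X,b \right)} = -334 + b$
$j{\left(7,1685 \right)} + \left(1876417 - -912131\right) = \left(-334 + 1685\right) + \left(1876417 - -912131\right) = 1351 + \left(1876417 + 912131\right) = 1351 + 2788548 = 2789899$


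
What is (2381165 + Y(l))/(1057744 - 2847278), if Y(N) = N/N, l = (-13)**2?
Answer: -1190583/894767 ≈ -1.3306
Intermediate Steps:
l = 169
Y(N) = 1
(2381165 + Y(l))/(1057744 - 2847278) = (2381165 + 1)/(1057744 - 2847278) = 2381166/(-1789534) = 2381166*(-1/1789534) = -1190583/894767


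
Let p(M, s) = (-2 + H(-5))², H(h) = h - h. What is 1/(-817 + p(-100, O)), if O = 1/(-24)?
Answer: -1/813 ≈ -0.0012300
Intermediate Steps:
H(h) = 0
O = -1/24 ≈ -0.041667
p(M, s) = 4 (p(M, s) = (-2 + 0)² = (-2)² = 4)
1/(-817 + p(-100, O)) = 1/(-817 + 4) = 1/(-813) = -1/813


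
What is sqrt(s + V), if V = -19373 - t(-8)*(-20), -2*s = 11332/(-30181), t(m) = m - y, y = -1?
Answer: I*sqrt(17774079439847)/30181 ≈ 139.69*I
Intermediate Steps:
t(m) = 1 + m (t(m) = m - 1*(-1) = m + 1 = 1 + m)
s = 5666/30181 (s = -5666/(-30181) = -5666*(-1)/30181 = -1/2*(-11332/30181) = 5666/30181 ≈ 0.18773)
V = -19513 (V = -19373 - (1 - 8)*(-20) = -19373 - (-7)*(-20) = -19373 - 1*140 = -19373 - 140 = -19513)
sqrt(s + V) = sqrt(5666/30181 - 19513) = sqrt(-588916187/30181) = I*sqrt(17774079439847)/30181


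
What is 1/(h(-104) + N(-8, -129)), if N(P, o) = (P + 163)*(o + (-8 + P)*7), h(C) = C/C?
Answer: -1/37354 ≈ -2.6771e-5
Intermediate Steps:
h(C) = 1
N(P, o) = (163 + P)*(-56 + o + 7*P) (N(P, o) = (163 + P)*(o + (-56 + 7*P)) = (163 + P)*(-56 + o + 7*P))
1/(h(-104) + N(-8, -129)) = 1/(1 + (-9128 + 7*(-8)**2 + 163*(-129) + 1085*(-8) - 8*(-129))) = 1/(1 + (-9128 + 7*64 - 21027 - 8680 + 1032)) = 1/(1 + (-9128 + 448 - 21027 - 8680 + 1032)) = 1/(1 - 37355) = 1/(-37354) = -1/37354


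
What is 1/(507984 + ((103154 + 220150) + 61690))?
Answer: 1/892978 ≈ 1.1198e-6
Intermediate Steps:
1/(507984 + ((103154 + 220150) + 61690)) = 1/(507984 + (323304 + 61690)) = 1/(507984 + 384994) = 1/892978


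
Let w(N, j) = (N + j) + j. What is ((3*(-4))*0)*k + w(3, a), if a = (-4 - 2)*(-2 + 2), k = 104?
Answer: 3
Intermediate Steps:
a = 0 (a = -6*0 = 0)
w(N, j) = N + 2*j
((3*(-4))*0)*k + w(3, a) = ((3*(-4))*0)*104 + (3 + 2*0) = -12*0*104 + (3 + 0) = 0*104 + 3 = 0 + 3 = 3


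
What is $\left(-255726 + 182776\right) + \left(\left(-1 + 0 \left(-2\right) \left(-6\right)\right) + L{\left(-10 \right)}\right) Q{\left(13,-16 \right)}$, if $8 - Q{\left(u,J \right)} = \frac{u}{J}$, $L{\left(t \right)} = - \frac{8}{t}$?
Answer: $- \frac{5836141}{80} \approx -72952.0$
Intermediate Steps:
$Q{\left(u,J \right)} = 8 - \frac{u}{J}$
$\left(-255726 + 182776\right) + \left(\left(-1 + 0 \left(-2\right) \left(-6\right)\right) + L{\left(-10 \right)}\right) Q{\left(13,-16 \right)} = \left(-255726 + 182776\right) + \left(\left(-1 + 0 \left(-2\right) \left(-6\right)\right) - \frac{8}{-10}\right) \left(8 - \frac{13}{-16}\right) = -72950 + \left(\left(-1 + 0 \left(-6\right)\right) - - \frac{4}{5}\right) \left(8 - 13 \left(- \frac{1}{16}\right)\right) = -72950 + \left(\left(-1 + 0\right) + \frac{4}{5}\right) \left(8 + \frac{13}{16}\right) = -72950 + \left(-1 + \frac{4}{5}\right) \frac{141}{16} = -72950 - \frac{141}{80} = - \frac{5836141}{80}$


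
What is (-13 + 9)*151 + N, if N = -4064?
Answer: -4668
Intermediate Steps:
(-13 + 9)*151 + N = (-13 + 9)*151 - 4064 = -4*151 - 4064 = -604 - 4064 = -4668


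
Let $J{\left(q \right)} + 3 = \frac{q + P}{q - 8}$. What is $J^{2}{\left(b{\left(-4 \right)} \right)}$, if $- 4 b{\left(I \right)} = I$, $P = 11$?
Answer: $\frac{1089}{49} \approx 22.224$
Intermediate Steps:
$b{\left(I \right)} = - \frac{I}{4}$
$J{\left(q \right)} = -3 + \frac{11 + q}{-8 + q}$ ($J{\left(q \right)} = -3 + \frac{q + 11}{q - 8} = -3 + \frac{11 + q}{-8 + q}$)
$J^{2}{\left(b{\left(-4 \right)} \right)} = \left(\frac{35 - 2 \left(\left(- \frac{1}{4}\right) \left(-4\right)\right)}{-8 - -1}\right)^{2} = \left(\frac{35 - 2}{-8 + 1}\right)^{2} = \left(\frac{35 - 2}{-7}\right)^{2} = \left(\left(- \frac{1}{7}\right) 33\right)^{2} = \left(- \frac{33}{7}\right)^{2} = \frac{1089}{49}$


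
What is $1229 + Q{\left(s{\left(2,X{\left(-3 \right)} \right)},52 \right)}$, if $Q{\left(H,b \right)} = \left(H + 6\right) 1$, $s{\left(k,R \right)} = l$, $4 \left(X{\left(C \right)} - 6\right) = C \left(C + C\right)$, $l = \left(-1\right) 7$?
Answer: $1228$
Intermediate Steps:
$l = -7$
$X{\left(C \right)} = 6 + \frac{C^{2}}{2}$ ($X{\left(C \right)} = 6 + \frac{C \left(C + C\right)}{4} = 6 + \frac{C 2 C}{4} = 6 + \frac{2 C^{2}}{4} = 6 + \frac{C^{2}}{2}$)
$s{\left(k,R \right)} = -7$
$Q{\left(H,b \right)} = 6 + H$ ($Q{\left(H,b \right)} = \left(6 + H\right) 1 = 6 + H$)
$1229 + Q{\left(s{\left(2,X{\left(-3 \right)} \right)},52 \right)} = 1229 + \left(6 - 7\right) = 1229 - 1 = 1228$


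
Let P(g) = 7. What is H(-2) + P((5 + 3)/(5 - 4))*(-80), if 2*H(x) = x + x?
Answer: -562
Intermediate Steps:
H(x) = x (H(x) = (x + x)/2 = (2*x)/2 = x)
H(-2) + P((5 + 3)/(5 - 4))*(-80) = -2 + 7*(-80) = -2 - 560 = -562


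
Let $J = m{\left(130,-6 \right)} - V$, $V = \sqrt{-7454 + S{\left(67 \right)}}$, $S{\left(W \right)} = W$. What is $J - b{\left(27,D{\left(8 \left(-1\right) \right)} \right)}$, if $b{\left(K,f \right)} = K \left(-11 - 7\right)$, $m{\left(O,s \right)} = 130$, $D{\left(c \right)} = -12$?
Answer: $616 - i \sqrt{7387} \approx 616.0 - 85.948 i$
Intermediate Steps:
$V = i \sqrt{7387}$ ($V = \sqrt{-7454 + 67} = \sqrt{-7387} = i \sqrt{7387} \approx 85.948 i$)
$b{\left(K,f \right)} = - 18 K$ ($b{\left(K,f \right)} = K \left(-18\right) = - 18 K$)
$J = 130 - i \sqrt{7387} \approx 130.0 - 85.948 i$
$J - b{\left(27,D{\left(8 \left(-1\right) \right)} \right)} = \left(130 - i \sqrt{7387}\right) - \left(-18\right) 27 = \left(130 - i \sqrt{7387}\right) - -486 = \left(130 - i \sqrt{7387}\right) + 486 = 616 - i \sqrt{7387}$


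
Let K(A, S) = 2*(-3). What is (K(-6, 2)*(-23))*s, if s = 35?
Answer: 4830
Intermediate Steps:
K(A, S) = -6
(K(-6, 2)*(-23))*s = -6*(-23)*35 = 138*35 = 4830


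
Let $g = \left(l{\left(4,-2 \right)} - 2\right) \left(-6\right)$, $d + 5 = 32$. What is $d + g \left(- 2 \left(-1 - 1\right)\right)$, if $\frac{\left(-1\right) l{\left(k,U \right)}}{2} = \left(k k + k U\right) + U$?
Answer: $363$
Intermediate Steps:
$l{\left(k,U \right)} = - 2 U - 2 k^{2} - 2 U k$ ($l{\left(k,U \right)} = - 2 \left(\left(k k + k U\right) + U\right) = - 2 \left(\left(k^{2} + U k\right) + U\right) = - 2 \left(U + k^{2} + U k\right) = - 2 U - 2 k^{2} - 2 U k$)
$d = 27$ ($d = -5 + 32 = 27$)
$g = 84$ ($g = \left(\left(\left(-2\right) \left(-2\right) - 2 \cdot 4^{2} - \left(-4\right) 4\right) - 2\right) \left(-6\right) = \left(\left(4 - 32 + 16\right) - 2\right) \left(-6\right) = \left(-12 - 2\right) \left(-6\right) = \left(-14\right) \left(-6\right) = 84$)
$d + g \left(- 2 \left(-1 - 1\right)\right) = 27 + 84 \left(- 2 \left(-1 - 1\right)\right) = 27 + 84 \left(\left(-2\right) \left(-2\right)\right) = 27 + 84 \cdot 4 = 27 + 336 = 363$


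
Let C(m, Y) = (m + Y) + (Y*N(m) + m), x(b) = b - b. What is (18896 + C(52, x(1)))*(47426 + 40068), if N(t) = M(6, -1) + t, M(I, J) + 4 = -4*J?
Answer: 1662386000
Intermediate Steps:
M(I, J) = -4 - 4*J
N(t) = t (N(t) = (-4 - 4*(-1)) + t = (-4 + 4) + t = 0 + t = t)
x(b) = 0
C(m, Y) = Y + 2*m + Y*m (C(m, Y) = (m + Y) + (Y*m + m) = (Y + m) + (m + Y*m) = Y + 2*m + Y*m)
(18896 + C(52, x(1)))*(47426 + 40068) = (18896 + (0 + 2*52 + 0*52))*(47426 + 40068) = (18896 + (0 + 104 + 0))*87494 = (18896 + 104)*87494 = 19000*87494 = 1662386000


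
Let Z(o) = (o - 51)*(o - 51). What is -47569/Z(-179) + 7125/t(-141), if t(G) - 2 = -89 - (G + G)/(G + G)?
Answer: -95274643/1163800 ≈ -81.865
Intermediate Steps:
Z(o) = (-51 + o)**2 (Z(o) = (-51 + o)*(-51 + o) = (-51 + o)**2)
t(G) = -88 (t(G) = 2 + (-89 - (G + G)/(G + G)) = 2 + (-89 - 2*G/(2*G)) = 2 + (-89 - 2*G*1/(2*G)) = 2 + (-89 - 1*1) = 2 + (-89 - 1) = 2 - 90 = -88)
-47569/Z(-179) + 7125/t(-141) = -47569/(-51 - 179)**2 + 7125/(-88) = -47569/((-230)**2) + 7125*(-1/88) = -47569/52900 - 7125/88 = -95274643/1163800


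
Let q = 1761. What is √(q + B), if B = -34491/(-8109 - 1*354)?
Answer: √14046543238/2821 ≈ 42.013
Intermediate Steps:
B = 11497/2821 (B = -34491/(-8109 - 354) = -34491/(-8463) = -34491*(-1/8463) = 11497/2821 ≈ 4.0755)
√(q + B) = √(1761 + 11497/2821) = √(4979278/2821) = √14046543238/2821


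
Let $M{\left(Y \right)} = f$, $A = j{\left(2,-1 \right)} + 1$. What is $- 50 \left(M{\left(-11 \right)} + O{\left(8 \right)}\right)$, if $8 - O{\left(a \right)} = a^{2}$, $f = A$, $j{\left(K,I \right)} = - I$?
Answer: $2700$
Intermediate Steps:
$A = 2$ ($A = \left(-1\right) \left(-1\right) + 1 = 1 + 1 = 2$)
$f = 2$
$O{\left(a \right)} = 8 - a^{2}$
$M{\left(Y \right)} = 2$
$- 50 \left(M{\left(-11 \right)} + O{\left(8 \right)}\right) = - 50 \left(2 + \left(8 - 8^{2}\right)\right) = - 50 \left(2 + \left(8 - 64\right)\right) = - 50 \left(2 - 56\right) = \left(-50\right) \left(-54\right) = 2700$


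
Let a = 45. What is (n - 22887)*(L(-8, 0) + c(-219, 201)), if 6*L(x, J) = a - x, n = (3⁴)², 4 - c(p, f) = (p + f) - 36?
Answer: -1091121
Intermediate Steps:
c(p, f) = 40 - f - p (c(p, f) = 4 - ((p + f) - 36) = 4 - ((f + p) - 36) = 4 - (-36 + f + p) = 4 + (36 - f - p) = 40 - f - p)
n = 6561 (n = 81² = 6561)
L(x, J) = 15/2 - x/6 (L(x, J) = (45 - x)/6 = 15/2 - x/6)
(n - 22887)*(L(-8, 0) + c(-219, 201)) = (6561 - 22887)*((15/2 - ⅙*(-8)) + (40 - 1*201 - 1*(-219))) = -16326*((15/2 + 4/3) + (40 - 201 + 219)) = -16326*(53/6 + 58) = -16326*401/6 = -1091121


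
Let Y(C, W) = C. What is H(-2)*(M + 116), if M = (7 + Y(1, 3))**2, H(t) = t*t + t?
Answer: 360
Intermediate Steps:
H(t) = t + t**2 (H(t) = t**2 + t = t + t**2)
M = 64 (M = (7 + 1)**2 = 8**2 = 64)
H(-2)*(M + 116) = (-2*(1 - 2))*(64 + 116) = -2*(-1)*180 = 2*180 = 360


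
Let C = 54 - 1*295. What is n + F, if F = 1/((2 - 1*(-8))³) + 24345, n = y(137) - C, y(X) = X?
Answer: 24723001/1000 ≈ 24723.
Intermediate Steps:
C = -241 (C = 54 - 295 = -241)
n = 378 (n = 137 - 1*(-241) = 137 + 241 = 378)
F = 24345001/1000 (F = 1/((2 + 8)³) + 24345 = 1/(10³) + 24345 = 1/1000 + 24345 = 24345001/1000 ≈ 24345.)
n + F = 378 + 24345001/1000 = 24723001/1000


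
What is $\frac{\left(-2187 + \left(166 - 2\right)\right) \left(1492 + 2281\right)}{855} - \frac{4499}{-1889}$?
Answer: $- \frac{14414472886}{1615095} \approx -8924.8$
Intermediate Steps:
$\frac{\left(-2187 + \left(166 - 2\right)\right) \left(1492 + 2281\right)}{855} - \frac{4499}{-1889} = \left(-2187 + \left(166 - 2\right)\right) 3773 \cdot \frac{1}{855} - - \frac{4499}{1889} = \left(-2187 + 164\right) 3773 \cdot \frac{1}{855} + \frac{4499}{1889} = \left(-2023\right) 3773 \cdot \frac{1}{855} + \frac{4499}{1889} = \left(-7632779\right) \frac{1}{855} + \frac{4499}{1889} = - \frac{7632779}{855} + \frac{4499}{1889} = - \frac{14414472886}{1615095}$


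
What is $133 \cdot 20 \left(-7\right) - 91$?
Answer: $-18711$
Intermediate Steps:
$133 \cdot 20 \left(-7\right) - 91 = 133 \left(-140\right) - 91 = -18620 - 91 = -18711$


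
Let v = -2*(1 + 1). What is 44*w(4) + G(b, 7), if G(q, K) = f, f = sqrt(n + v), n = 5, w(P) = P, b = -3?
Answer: 177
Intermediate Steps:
v = -4 (v = -2*2 = -4)
f = 1 (f = sqrt(5 - 4) = sqrt(1) = 1)
G(q, K) = 1
44*w(4) + G(b, 7) = 44*4 + 1 = 176 + 1 = 177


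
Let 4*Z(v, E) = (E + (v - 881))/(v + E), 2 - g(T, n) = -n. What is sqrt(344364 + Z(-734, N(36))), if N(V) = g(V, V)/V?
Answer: sqrt(239753830336387)/26386 ≈ 586.83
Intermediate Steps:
g(T, n) = 2 + n (g(T, n) = 2 - (-1)*n = 2 + n)
N(V) = (2 + V)/V
Z(v, E) = (-881 + E + v)/(4*(E + v)) (Z(v, E) = ((E + (v - 881))/(v + E))/4 = ((E + (-881 + v))/(E + v))/4 = ((-881 + E + v)/(E + v))/4 = (-881 + E + v)/(4*(E + v)))
sqrt(344364 + Z(-734, N(36))) = sqrt(344364 + (-881 + (2 + 36)/36 - 734)/(4*((2 + 36)/36 - 734))) = sqrt(344364 + (-881 + (1/36)*38 - 734)/(4*((1/36)*38 - 734))) = sqrt(344364 + (-881 + 19/18 - 734)/(4*(19/18 - 734))) = sqrt(344364 + (1/4)*(-29051/18)/(-13193/18)) = sqrt(344364 + (1/4)*(-18/13193)*(-29051/18)) = sqrt(344364 + 29051/52772) = sqrt(18172806059/52772) = sqrt(239753830336387)/26386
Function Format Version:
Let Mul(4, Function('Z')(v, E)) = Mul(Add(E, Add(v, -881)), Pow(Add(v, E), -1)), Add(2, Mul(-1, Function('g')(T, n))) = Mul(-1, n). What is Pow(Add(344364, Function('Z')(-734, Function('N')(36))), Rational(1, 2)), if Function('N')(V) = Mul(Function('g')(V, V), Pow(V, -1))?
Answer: Mul(Rational(1, 26386), Pow(239753830336387, Rational(1, 2))) ≈ 586.83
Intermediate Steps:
Function('g')(T, n) = Add(2, n) (Function('g')(T, n) = Add(2, Mul(-1, Mul(-1, n))) = Add(2, n))
Function('N')(V) = Mul(Pow(V, -1), Add(2, V)) (Function('N')(V) = Mul(Add(2, V), Pow(V, -1)) = Mul(Pow(V, -1), Add(2, V)))
Function('Z')(v, E) = Mul(Rational(1, 4), Pow(Add(E, v), -1), Add(-881, E, v)) (Function('Z')(v, E) = Mul(Rational(1, 4), Mul(Add(E, Add(v, -881)), Pow(Add(v, E), -1))) = Mul(Rational(1, 4), Mul(Add(E, Add(-881, v)), Pow(Add(E, v), -1))) = Mul(Rational(1, 4), Mul(Add(-881, E, v), Pow(Add(E, v), -1))) = Mul(Rational(1, 4), Mul(Pow(Add(E, v), -1), Add(-881, E, v))) = Mul(Rational(1, 4), Pow(Add(E, v), -1), Add(-881, E, v)))
Pow(Add(344364, Function('Z')(-734, Function('N')(36))), Rational(1, 2)) = Pow(Add(344364, Mul(Rational(1, 4), Pow(Add(Mul(Pow(36, -1), Add(2, 36)), -734), -1), Add(-881, Mul(Pow(36, -1), Add(2, 36)), -734))), Rational(1, 2)) = Pow(Add(344364, Mul(Rational(1, 4), Pow(Add(Mul(Rational(1, 36), 38), -734), -1), Add(-881, Mul(Rational(1, 36), 38), -734))), Rational(1, 2)) = Pow(Add(344364, Mul(Rational(1, 4), Pow(Add(Rational(19, 18), -734), -1), Add(-881, Rational(19, 18), -734))), Rational(1, 2)) = Pow(Add(344364, Mul(Rational(1, 4), Pow(Rational(-13193, 18), -1), Rational(-29051, 18))), Rational(1, 2)) = Pow(Add(344364, Mul(Rational(1, 4), Rational(-18, 13193), Rational(-29051, 18))), Rational(1, 2)) = Pow(Add(344364, Rational(29051, 52772)), Rational(1, 2)) = Pow(Rational(18172806059, 52772), Rational(1, 2)) = Mul(Rational(1, 26386), Pow(239753830336387, Rational(1, 2)))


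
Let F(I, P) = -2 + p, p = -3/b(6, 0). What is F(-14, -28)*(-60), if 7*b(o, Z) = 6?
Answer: 330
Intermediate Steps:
b(o, Z) = 6/7 (b(o, Z) = (⅐)*6 = 6/7)
p = -7/2 (p = -3/6/7 = -3*7/6 = -7/2 ≈ -3.5000)
F(I, P) = -11/2 (F(I, P) = -2 - 7/2 = -11/2)
F(-14, -28)*(-60) = -11/2*(-60) = 330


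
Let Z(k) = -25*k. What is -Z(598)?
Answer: 14950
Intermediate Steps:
-Z(598) = -(-25)*598 = -1*(-14950) = 14950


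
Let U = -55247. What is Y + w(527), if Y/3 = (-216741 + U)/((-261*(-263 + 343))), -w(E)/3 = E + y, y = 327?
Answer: -4389883/1740 ≈ -2522.9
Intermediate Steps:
w(E) = -981 - 3*E (w(E) = -3*(E + 327) = -3*(327 + E) = -981 - 3*E)
Y = 67997/1740 (Y = 3*((-216741 - 55247)/((-261*(-263 + 343)))) = 3*(-271988/((-261*80))) = 3*(-271988/(-20880)) = 3*(-271988*(-1/20880)) = 3*(67997/5220) = 67997/1740 ≈ 39.079)
Y + w(527) = 67997/1740 + (-981 - 3*527) = 67997/1740 + (-981 - 1581) = 67997/1740 - 2562 = -4389883/1740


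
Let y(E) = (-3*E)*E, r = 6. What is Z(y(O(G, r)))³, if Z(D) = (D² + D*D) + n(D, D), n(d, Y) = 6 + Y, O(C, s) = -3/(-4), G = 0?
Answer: 2102071041/2097152 ≈ 1002.3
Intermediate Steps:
O(C, s) = ¾ (O(C, s) = -3*(-¼) = ¾)
y(E) = -3*E²
Z(D) = 6 + D + 2*D² (Z(D) = (D² + D*D) + (6 + D) = (D² + D²) + (6 + D) = 2*D² + (6 + D) = 6 + D + 2*D²)
Z(y(O(G, r)))³ = (6 - 3*(¾)² + 2*(-3*(¾)²)²)³ = (6 - 3*9/16 + 2*(-3*9/16)²)³ = (6 - 27/16 + 2*(-27/16)²)³ = (6 - 27/16 + 2*(729/256))³ = (6 - 27/16 + 729/128)³ = (1281/128)³ = 2102071041/2097152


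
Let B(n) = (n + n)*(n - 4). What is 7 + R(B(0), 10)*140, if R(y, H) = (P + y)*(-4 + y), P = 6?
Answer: -3353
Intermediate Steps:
B(n) = 2*n*(-4 + n) (B(n) = (2*n)*(-4 + n) = 2*n*(-4 + n))
R(y, H) = (-4 + y)*(6 + y) (R(y, H) = (6 + y)*(-4 + y) = (-4 + y)*(6 + y))
7 + R(B(0), 10)*140 = 7 + (-24 + (2*0*(-4 + 0))² + 2*(2*0*(-4 + 0)))*140 = 7 + (-24 + (2*0*(-4))² + 2*(2*0*(-4)))*140 = 7 + (-24 + 0² + 2*0)*140 = 7 + (-24 + 0 + 0)*140 = 7 - 24*140 = 7 - 3360 = -3353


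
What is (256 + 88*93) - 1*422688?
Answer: -414248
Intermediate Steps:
(256 + 88*93) - 1*422688 = (256 + 8184) - 422688 = 8440 - 422688 = -414248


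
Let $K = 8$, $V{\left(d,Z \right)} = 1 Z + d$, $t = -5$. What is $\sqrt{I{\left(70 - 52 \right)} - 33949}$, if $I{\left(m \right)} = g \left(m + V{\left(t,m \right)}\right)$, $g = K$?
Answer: $i \sqrt{33701} \approx 183.58 i$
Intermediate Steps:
$V{\left(d,Z \right)} = Z + d$
$g = 8$
$I{\left(m \right)} = -40 + 16 m$ ($I{\left(m \right)} = 8 \left(m + \left(m - 5\right)\right) = 8 \left(m + \left(-5 + m\right)\right) = 8 \left(-5 + 2 m\right) = -40 + 16 m$)
$\sqrt{I{\left(70 - 52 \right)} - 33949} = \sqrt{\left(-40 + 16 \left(70 - 52\right)\right) - 33949} = \sqrt{\left(-40 + 16 \cdot 18\right) - 33949} = \sqrt{\left(-40 + 288\right) - 33949} = \sqrt{248 - 33949} = \sqrt{-33701} = i \sqrt{33701}$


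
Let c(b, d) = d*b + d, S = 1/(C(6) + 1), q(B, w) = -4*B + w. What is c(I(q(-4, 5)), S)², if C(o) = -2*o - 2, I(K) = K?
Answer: 484/169 ≈ 2.8639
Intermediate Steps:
q(B, w) = w - 4*B
C(o) = -2 - 2*o
S = -1/13 (S = 1/((-2 - 2*6) + 1) = 1/((-2 - 12) + 1) = 1/(-14 + 1) = 1/(-13) = -1/13 ≈ -0.076923)
c(b, d) = d + b*d (c(b, d) = b*d + d = d + b*d)
c(I(q(-4, 5)), S)² = (-(1 + (5 - 4*(-4)))/13)² = (-(1 + (5 + 16))/13)² = (-(1 + 21)/13)² = (-1/13*22)² = (-22/13)² = 484/169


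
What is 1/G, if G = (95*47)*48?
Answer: 1/214320 ≈ 4.6659e-6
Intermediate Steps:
G = 214320 (G = 4465*48 = 214320)
1/G = 1/214320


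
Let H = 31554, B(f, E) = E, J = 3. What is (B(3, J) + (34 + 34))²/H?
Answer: 5041/31554 ≈ 0.15976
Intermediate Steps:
(B(3, J) + (34 + 34))²/H = (3 + (34 + 34))²/31554 = (3 + 68)²*(1/31554) = 71²*(1/31554) = 5041*(1/31554) = 5041/31554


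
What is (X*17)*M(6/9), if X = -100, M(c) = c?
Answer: -3400/3 ≈ -1133.3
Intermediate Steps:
(X*17)*M(6/9) = (-100*17)*(6/9) = -10200/9 = -1700*⅔ = -3400/3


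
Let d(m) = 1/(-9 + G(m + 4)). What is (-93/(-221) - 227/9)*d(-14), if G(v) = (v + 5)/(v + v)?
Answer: 39464/13923 ≈ 2.8344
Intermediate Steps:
G(v) = (5 + v)/(2*v) (G(v) = (5 + v)/((2*v)) = (5 + v)*(1/(2*v)) = (5 + v)/(2*v))
d(m) = 1/(-9 + (9 + m)/(2*(4 + m))) (d(m) = 1/(-9 + (5 + (m + 4))/(2*(m + 4))) = 1/(-9 + (5 + (4 + m))/(2*(4 + m))) = 1/(-9 + (9 + m)/(2*(4 + m))))
(-93/(-221) - 227/9)*d(-14) = (-93/(-221) - 227/9)*(2*(-4 - 1*(-14))/(63 + 17*(-14))) = (-93*(-1/221) - 227*⅑)*(2*(-4 + 14)/(63 - 238)) = (93/221 - 227/9)*(2*10/(-175)) = -98660*(-1)*10/(1989*175) = -49330/1989*(-4/35) = 39464/13923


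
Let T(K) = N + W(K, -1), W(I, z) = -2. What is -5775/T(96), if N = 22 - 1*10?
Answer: -1155/2 ≈ -577.50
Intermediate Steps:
N = 12 (N = 22 - 10 = 12)
T(K) = 10 (T(K) = 12 - 2 = 10)
-5775/T(96) = -5775/10 = -5775*1/10 = -1155/2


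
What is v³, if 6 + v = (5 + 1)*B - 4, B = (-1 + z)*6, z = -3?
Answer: -3652264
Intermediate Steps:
B = -24 (B = (-1 - 3)*6 = -4*6 = -24)
v = -154 (v = -6 + ((5 + 1)*(-24) - 4) = -6 + (6*(-24) - 4) = -6 + (-144 - 4) = -6 - 148 = -154)
v³ = (-154)³ = -3652264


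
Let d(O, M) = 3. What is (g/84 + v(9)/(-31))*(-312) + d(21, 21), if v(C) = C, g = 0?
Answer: 2901/31 ≈ 93.581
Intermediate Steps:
(g/84 + v(9)/(-31))*(-312) + d(21, 21) = (0/84 + 9/(-31))*(-312) + 3 = (0*(1/84) + 9*(-1/31))*(-312) + 3 = (0 - 9/31)*(-312) + 3 = -9/31*(-312) + 3 = 2808/31 + 3 = 2901/31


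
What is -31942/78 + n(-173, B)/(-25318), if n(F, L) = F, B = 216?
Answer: -404347031/987402 ≈ -409.51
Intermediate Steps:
-31942/78 + n(-173, B)/(-25318) = -31942/78 - 173/(-25318) = -31942*1/78 - 173*(-1/25318) = -15971/39 + 173/25318 = -404347031/987402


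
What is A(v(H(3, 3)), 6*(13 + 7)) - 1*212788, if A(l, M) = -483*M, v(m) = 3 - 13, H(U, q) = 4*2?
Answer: -270748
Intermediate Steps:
H(U, q) = 8
v(m) = -10
A(v(H(3, 3)), 6*(13 + 7)) - 1*212788 = -2898*(13 + 7) - 1*212788 = -2898*20 - 212788 = -483*120 - 212788 = -57960 - 212788 = -270748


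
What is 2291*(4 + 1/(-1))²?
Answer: 20619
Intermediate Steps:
2291*(4 + 1/(-1))² = 2291*(4 - 1)² = 2291*3² = 2291*9 = 20619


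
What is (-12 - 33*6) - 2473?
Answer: -2683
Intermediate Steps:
(-12 - 33*6) - 2473 = (-12 - 198) - 2473 = -210 - 2473 = -2683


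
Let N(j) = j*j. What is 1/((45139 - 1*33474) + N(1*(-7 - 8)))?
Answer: 1/11890 ≈ 8.4104e-5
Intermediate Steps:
N(j) = j²
1/((45139 - 1*33474) + N(1*(-7 - 8))) = 1/((45139 - 1*33474) + (1*(-7 - 8))²) = 1/((45139 - 33474) + (1*(-15))²) = 1/(11665 + (-15)²) = 1/(11665 + 225) = 1/11890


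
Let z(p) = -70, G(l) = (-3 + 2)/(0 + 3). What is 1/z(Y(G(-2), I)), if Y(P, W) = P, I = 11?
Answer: -1/70 ≈ -0.014286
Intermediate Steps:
G(l) = -⅓ (G(l) = -1/3 = -1*⅓ = -⅓)
1/z(Y(G(-2), I)) = 1/(-70) = -1/70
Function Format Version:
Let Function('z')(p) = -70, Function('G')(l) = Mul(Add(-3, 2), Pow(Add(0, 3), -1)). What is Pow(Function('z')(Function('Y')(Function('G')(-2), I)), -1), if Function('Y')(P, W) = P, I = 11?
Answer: Rational(-1, 70) ≈ -0.014286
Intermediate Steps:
Function('G')(l) = Rational(-1, 3) (Function('G')(l) = Mul(-1, Pow(3, -1)) = Mul(-1, Rational(1, 3)) = Rational(-1, 3))
Pow(Function('z')(Function('Y')(Function('G')(-2), I)), -1) = Pow(-70, -1) = Rational(-1, 70)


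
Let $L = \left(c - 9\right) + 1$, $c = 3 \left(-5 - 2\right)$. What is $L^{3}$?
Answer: $-24389$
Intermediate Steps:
$c = -21$ ($c = 3 \left(-7\right) = -21$)
$L = -29$ ($L = \left(-21 - 9\right) + 1 = -30 + 1 = -29$)
$L^{3} = \left(-29\right)^{3} = -24389$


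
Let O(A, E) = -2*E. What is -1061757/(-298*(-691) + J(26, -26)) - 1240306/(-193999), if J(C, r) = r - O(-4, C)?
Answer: 16484594207/13317643352 ≈ 1.2378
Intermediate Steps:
J(C, r) = r + 2*C (J(C, r) = r - (-2)*C = r + 2*C)
-1061757/(-298*(-691) + J(26, -26)) - 1240306/(-193999) = -1061757/(-298*(-691) + (-26 + 2*26)) - 1240306/(-193999) = -1061757/(205918 + (-26 + 52)) - 1240306*(-1/193999) = -1061757/(205918 + 26) + 1240306/193999 = -1061757/205944 + 1240306/193999 = -1061757*1/205944 + 1240306/193999 = -353919/68648 + 1240306/193999 = 16484594207/13317643352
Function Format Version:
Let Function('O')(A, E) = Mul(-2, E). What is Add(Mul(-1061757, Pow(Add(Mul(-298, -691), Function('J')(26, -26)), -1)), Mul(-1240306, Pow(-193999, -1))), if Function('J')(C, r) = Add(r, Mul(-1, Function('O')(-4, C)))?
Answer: Rational(16484594207, 13317643352) ≈ 1.2378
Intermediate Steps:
Function('J')(C, r) = Add(r, Mul(2, C)) (Function('J')(C, r) = Add(r, Mul(-1, Mul(-2, C))) = Add(r, Mul(2, C)))
Add(Mul(-1061757, Pow(Add(Mul(-298, -691), Function('J')(26, -26)), -1)), Mul(-1240306, Pow(-193999, -1))) = Add(Mul(-1061757, Pow(Add(Mul(-298, -691), Add(-26, Mul(2, 26))), -1)), Mul(-1240306, Pow(-193999, -1))) = Add(Mul(-1061757, Pow(Add(205918, Add(-26, 52)), -1)), Mul(-1240306, Rational(-1, 193999))) = Add(Mul(-1061757, Pow(Add(205918, 26), -1)), Rational(1240306, 193999)) = Add(Mul(-1061757, Pow(205944, -1)), Rational(1240306, 193999)) = Add(Mul(-1061757, Rational(1, 205944)), Rational(1240306, 193999)) = Add(Rational(-353919, 68648), Rational(1240306, 193999)) = Rational(16484594207, 13317643352)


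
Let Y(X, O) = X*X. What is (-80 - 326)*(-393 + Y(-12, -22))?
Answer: 101094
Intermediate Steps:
Y(X, O) = X²
(-80 - 326)*(-393 + Y(-12, -22)) = (-80 - 326)*(-393 + (-12)²) = -406*(-393 + 144) = -406*(-249) = 101094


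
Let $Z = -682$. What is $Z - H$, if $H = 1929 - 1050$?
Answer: $-1561$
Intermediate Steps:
$H = 879$ ($H = 1929 - 1050 = 879$)
$Z - H = -682 - 879 = -1561$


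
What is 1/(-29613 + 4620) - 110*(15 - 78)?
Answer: 173201489/24993 ≈ 6930.0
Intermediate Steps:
1/(-29613 + 4620) - 110*(15 - 78) = 1/(-24993) - 110*(-63) = -1/24993 - 1*(-6930) = -1/24993 + 6930 = 173201489/24993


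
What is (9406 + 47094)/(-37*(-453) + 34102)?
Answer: 56500/50863 ≈ 1.1108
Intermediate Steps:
(9406 + 47094)/(-37*(-453) + 34102) = 56500/(16761 + 34102) = 56500/50863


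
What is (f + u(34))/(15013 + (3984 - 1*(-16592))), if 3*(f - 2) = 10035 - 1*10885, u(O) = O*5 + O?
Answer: -232/106767 ≈ -0.0021730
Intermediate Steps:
u(O) = 6*O (u(O) = 5*O + O = 6*O)
f = -844/3 (f = 2 + (10035 - 1*10885)/3 = 2 + (10035 - 10885)/3 = 2 + (1/3)*(-850) = 2 - 850/3 = -844/3 ≈ -281.33)
(f + u(34))/(15013 + (3984 - 1*(-16592))) = (-844/3 + 6*34)/(15013 + (3984 - 1*(-16592))) = (-844/3 + 204)/(15013 + (3984 + 16592)) = -232/(3*(15013 + 20576)) = -232/3/35589 = -232/3*1/35589 = -232/106767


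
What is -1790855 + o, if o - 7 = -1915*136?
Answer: -2051288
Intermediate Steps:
o = -260433 (o = 7 - 1915*136 = 7 - 260440 = -260433)
-1790855 + o = -1790855 - 260433 = -2051288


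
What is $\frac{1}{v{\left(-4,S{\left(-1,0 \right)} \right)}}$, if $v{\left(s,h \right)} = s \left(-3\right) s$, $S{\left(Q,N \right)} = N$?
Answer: $- \frac{1}{48} \approx -0.020833$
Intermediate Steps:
$v{\left(s,h \right)} = - 3 s^{2}$ ($v{\left(s,h \right)} = - 3 s s = - 3 s^{2}$)
$\frac{1}{v{\left(-4,S{\left(-1,0 \right)} \right)}} = \frac{1}{\left(-3\right) \left(-4\right)^{2}} = \frac{1}{\left(-3\right) 16} = \frac{1}{-48} = - \frac{1}{48}$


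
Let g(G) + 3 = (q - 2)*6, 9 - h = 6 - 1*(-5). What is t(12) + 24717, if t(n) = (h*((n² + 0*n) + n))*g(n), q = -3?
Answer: 35013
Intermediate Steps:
h = -2 (h = 9 - (6 - 1*(-5)) = 9 - (6 + 5) = 9 - 1*11 = 9 - 11 = -2)
g(G) = -33 (g(G) = -3 + (-3 - 2)*6 = -3 - 5*6 = -3 - 30 = -33)
t(n) = 66*n + 66*n² (t(n) = -2*((n² + 0*n) + n)*(-33) = -2*((n² + 0) + n)*(-33) = -2*(n² + n)*(-33) = -2*(n + n²)*(-33) = (-2*n - 2*n²)*(-33) = 66*n + 66*n²)
t(12) + 24717 = 66*12*(1 + 12) + 24717 = 66*12*13 + 24717 = 10296 + 24717 = 35013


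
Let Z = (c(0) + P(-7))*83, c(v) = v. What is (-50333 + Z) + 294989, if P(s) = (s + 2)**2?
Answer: 246731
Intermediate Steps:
P(s) = (2 + s)**2
Z = 2075 (Z = (0 + (2 - 7)**2)*83 = (0 + (-5)**2)*83 = (0 + 25)*83 = 25*83 = 2075)
(-50333 + Z) + 294989 = (-50333 + 2075) + 294989 = -48258 + 294989 = 246731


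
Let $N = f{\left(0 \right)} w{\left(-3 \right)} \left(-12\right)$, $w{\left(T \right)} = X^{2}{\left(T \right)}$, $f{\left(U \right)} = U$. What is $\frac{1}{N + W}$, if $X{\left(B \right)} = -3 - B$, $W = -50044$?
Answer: $- \frac{1}{50044} \approx -1.9982 \cdot 10^{-5}$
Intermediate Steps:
$w{\left(T \right)} = \left(-3 - T\right)^{2}$
$N = 0$ ($N = 0 \left(3 - 3\right)^{2} \left(-12\right) = 0 \cdot 0^{2} \left(-12\right) = 0 \cdot 0 \left(-12\right) = 0 \left(-12\right) = 0$)
$\frac{1}{N + W} = \frac{1}{0 - 50044} = \frac{1}{-50044} = - \frac{1}{50044}$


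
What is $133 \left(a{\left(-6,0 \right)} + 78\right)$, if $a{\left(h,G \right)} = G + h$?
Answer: $9576$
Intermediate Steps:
$133 \left(a{\left(-6,0 \right)} + 78\right) = 133 \left(\left(0 - 6\right) + 78\right) = 133 \left(-6 + 78\right) = 133 \cdot 72 = 9576$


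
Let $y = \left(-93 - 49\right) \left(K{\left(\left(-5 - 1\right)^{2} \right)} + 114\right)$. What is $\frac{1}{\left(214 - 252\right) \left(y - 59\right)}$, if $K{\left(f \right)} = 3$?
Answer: $\frac{1}{633574} \approx 1.5783 \cdot 10^{-6}$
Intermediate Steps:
$y = -16614$ ($y = \left(-93 - 49\right) \left(3 + 114\right) = \left(-142\right) 117 = -16614$)
$\frac{1}{\left(214 - 252\right) \left(y - 59\right)} = \frac{1}{\left(214 - 252\right) \left(-16614 - 59\right)} = \frac{1}{\left(-38\right) \left(-16673\right)} = \frac{1}{633574}$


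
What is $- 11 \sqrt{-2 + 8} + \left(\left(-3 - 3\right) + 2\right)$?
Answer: $-4 - 11 \sqrt{6} \approx -30.944$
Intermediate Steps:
$- 11 \sqrt{-2 + 8} + \left(\left(-3 - 3\right) + 2\right) = - 11 \sqrt{6} + \left(-6 + 2\right) = - 11 \sqrt{6} - 4 = -4 - 11 \sqrt{6}$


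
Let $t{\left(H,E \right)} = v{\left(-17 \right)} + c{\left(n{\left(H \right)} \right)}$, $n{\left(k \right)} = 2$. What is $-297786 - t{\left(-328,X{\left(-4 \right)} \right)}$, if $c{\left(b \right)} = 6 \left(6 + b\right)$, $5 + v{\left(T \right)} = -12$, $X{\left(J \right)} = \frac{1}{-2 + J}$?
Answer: $-297817$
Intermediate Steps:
$v{\left(T \right)} = -17$ ($v{\left(T \right)} = -5 - 12 = -17$)
$c{\left(b \right)} = 36 + 6 b$
$t{\left(H,E \right)} = 31$ ($t{\left(H,E \right)} = -17 + \left(36 + 6 \cdot 2\right) = -17 + \left(36 + 12\right) = -17 + 48 = 31$)
$-297786 - t{\left(-328,X{\left(-4 \right)} \right)} = -297786 - 31 = -297817$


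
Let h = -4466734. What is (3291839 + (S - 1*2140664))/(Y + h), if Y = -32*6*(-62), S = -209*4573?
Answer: -97709/2227415 ≈ -0.043867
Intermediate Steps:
S = -955757
Y = 11904 (Y = -192*(-62) = 11904)
(3291839 + (S - 1*2140664))/(Y + h) = (3291839 + (-955757 - 1*2140664))/(11904 - 4466734) = (3291839 + (-955757 - 2140664))/(-4454830) = (3291839 - 3096421)*(-1/4454830) = 195418*(-1/4454830) = -97709/2227415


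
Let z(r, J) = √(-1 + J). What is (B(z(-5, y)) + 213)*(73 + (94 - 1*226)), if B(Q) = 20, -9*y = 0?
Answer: -13747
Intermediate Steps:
y = 0 (y = -⅑*0 = 0)
(B(z(-5, y)) + 213)*(73 + (94 - 1*226)) = (20 + 213)*(73 + (94 - 1*226)) = 233*(73 + (94 - 226)) = 233*(73 - 132) = 233*(-59) = -13747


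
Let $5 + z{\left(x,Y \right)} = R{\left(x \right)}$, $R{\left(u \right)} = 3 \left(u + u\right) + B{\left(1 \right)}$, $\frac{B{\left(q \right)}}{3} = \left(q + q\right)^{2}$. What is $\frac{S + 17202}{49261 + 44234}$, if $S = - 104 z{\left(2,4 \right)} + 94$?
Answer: $\frac{3064}{18699} \approx 0.16386$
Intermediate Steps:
$B{\left(q \right)} = 12 q^{2}$ ($B{\left(q \right)} = 3 \left(q + q\right)^{2} = 3 \left(2 q\right)^{2} = 3 \cdot 4 q^{2} = 12 q^{2}$)
$R{\left(u \right)} = 12 + 6 u$ ($R{\left(u \right)} = 3 \left(u + u\right) + 12 \cdot 1^{2} = 3 \cdot 2 u + 12 \cdot 1 = 6 u + 12 = 12 + 6 u$)
$z{\left(x,Y \right)} = 7 + 6 x$ ($z{\left(x,Y \right)} = -5 + \left(12 + 6 x\right) = 7 + 6 x$)
$S = -1882$ ($S = - 104 \left(7 + 6 \cdot 2\right) + 94 = - 104 \left(7 + 12\right) + 94 = \left(-104\right) 19 + 94 = -1976 + 94 = -1882$)
$\frac{S + 17202}{49261 + 44234} = \frac{-1882 + 17202}{49261 + 44234} = \frac{15320}{93495} = 15320 \cdot \frac{1}{93495} = \frac{3064}{18699}$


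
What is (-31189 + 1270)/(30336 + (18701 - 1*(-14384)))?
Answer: -29919/63421 ≈ -0.47175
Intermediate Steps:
(-31189 + 1270)/(30336 + (18701 - 1*(-14384))) = -29919/(30336 + (18701 + 14384)) = -29919/(30336 + 33085) = -29919/63421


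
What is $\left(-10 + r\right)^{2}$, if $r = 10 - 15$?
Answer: $225$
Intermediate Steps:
$r = -5$ ($r = 10 - 15 = -5$)
$\left(-10 + r\right)^{2} = \left(-10 - 5\right)^{2} = \left(-15\right)^{2} = 225$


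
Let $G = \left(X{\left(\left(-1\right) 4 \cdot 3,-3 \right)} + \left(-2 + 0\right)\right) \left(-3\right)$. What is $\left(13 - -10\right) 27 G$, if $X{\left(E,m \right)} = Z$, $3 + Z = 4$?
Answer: $1863$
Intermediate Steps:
$Z = 1$ ($Z = -3 + 4 = 1$)
$X{\left(E,m \right)} = 1$
$G = 3$ ($G = \left(1 + \left(-2 + 0\right)\right) \left(-3\right) = \left(1 - 2\right) \left(-3\right) = \left(-1\right) \left(-3\right) = 3$)
$\left(13 - -10\right) 27 G = \left(13 - -10\right) 27 \cdot 3 = \left(13 + 10\right) 27 \cdot 3 = 23 \cdot 27 \cdot 3 = 621 \cdot 3 = 1863$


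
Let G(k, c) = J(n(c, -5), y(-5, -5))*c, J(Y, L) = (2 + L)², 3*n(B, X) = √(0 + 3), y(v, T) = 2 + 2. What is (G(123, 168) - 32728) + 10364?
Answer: -16316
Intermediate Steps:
y(v, T) = 4
n(B, X) = √3/3 (n(B, X) = √(0 + 3)/3 = √3/3)
G(k, c) = 36*c (G(k, c) = (2 + 4)²*c = 6²*c = 36*c)
(G(123, 168) - 32728) + 10364 = (36*168 - 32728) + 10364 = (6048 - 32728) + 10364 = -26680 + 10364 = -16316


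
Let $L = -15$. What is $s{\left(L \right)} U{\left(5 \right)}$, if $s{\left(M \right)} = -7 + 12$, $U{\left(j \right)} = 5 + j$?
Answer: $50$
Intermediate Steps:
$s{\left(M \right)} = 5$
$s{\left(L \right)} U{\left(5 \right)} = 5 \left(5 + 5\right) = 5 \cdot 10 = 50$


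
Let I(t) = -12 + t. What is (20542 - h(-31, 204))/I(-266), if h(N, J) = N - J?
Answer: -20777/278 ≈ -74.737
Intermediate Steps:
(20542 - h(-31, 204))/I(-266) = (20542 - (-31 - 1*204))/(-12 - 266) = (20542 - (-31 - 204))/(-278) = (20542 - 1*(-235))*(-1/278) = (20542 + 235)*(-1/278) = 20777*(-1/278) = -20777/278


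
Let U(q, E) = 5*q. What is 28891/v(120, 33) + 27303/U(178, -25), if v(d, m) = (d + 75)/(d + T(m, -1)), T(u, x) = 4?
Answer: 638746969/34710 ≈ 18402.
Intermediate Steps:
v(d, m) = (75 + d)/(4 + d) (v(d, m) = (d + 75)/(d + 4) = (75 + d)/(4 + d))
28891/v(120, 33) + 27303/U(178, -25) = 28891/(((75 + 120)/(4 + 120))) + 27303/((5*178)) = 28891/((195/124)) + 27303/890 = 28891/(((1/124)*195)) + 27303*(1/890) = 28891/(195/124) + 27303/890 = 28891*(124/195) + 27303/890 = 3582484/195 + 27303/890 = 638746969/34710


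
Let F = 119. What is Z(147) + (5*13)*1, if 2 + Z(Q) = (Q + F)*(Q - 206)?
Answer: -15631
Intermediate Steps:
Z(Q) = -2 + (-206 + Q)*(119 + Q) (Z(Q) = -2 + (Q + 119)*(Q - 206) = -2 + (119 + Q)*(-206 + Q) = -2 + (-206 + Q)*(119 + Q))
Z(147) + (5*13)*1 = (-24516 + 147**2 - 87*147) + (5*13)*1 = (-24516 + 21609 - 12789) + 65*1 = -15696 + 65 = -15631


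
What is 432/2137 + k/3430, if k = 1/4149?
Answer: 6147824377/30411796590 ≈ 0.20215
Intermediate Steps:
k = 1/4149 ≈ 0.00024102
432/2137 + k/3430 = 432/2137 + (1/4149)/3430 = 432*(1/2137) + (1/4149)*(1/3430) = 432/2137 + 1/14231070 = 6147824377/30411796590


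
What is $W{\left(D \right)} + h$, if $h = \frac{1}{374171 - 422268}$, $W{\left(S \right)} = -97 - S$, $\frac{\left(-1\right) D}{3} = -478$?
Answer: $- \frac{73636508}{48097} \approx -1531.0$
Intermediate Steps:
$D = 1434$ ($D = \left(-3\right) \left(-478\right) = 1434$)
$h = - \frac{1}{48097}$ ($h = \frac{1}{-48097} = - \frac{1}{48097} \approx -2.0791 \cdot 10^{-5}$)
$W{\left(D \right)} + h = \left(-97 - 1434\right) - \frac{1}{48097} = -1531 - \frac{1}{48097} = - \frac{73636508}{48097}$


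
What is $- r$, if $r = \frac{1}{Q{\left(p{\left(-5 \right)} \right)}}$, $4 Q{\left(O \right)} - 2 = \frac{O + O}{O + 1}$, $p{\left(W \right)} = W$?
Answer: $- \frac{8}{9} \approx -0.88889$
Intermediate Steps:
$Q{\left(O \right)} = \frac{1}{2} + \frac{O}{2 \left(1 + O\right)}$ ($Q{\left(O \right)} = \frac{1}{2} + \frac{\left(O + O\right) \frac{1}{O + 1}}{4} = \frac{1}{2} + \frac{2 O \frac{1}{1 + O}}{4} = \frac{1}{2} + \frac{O}{2 \left(1 + O\right)}$)
$r = \frac{8}{9}$ ($r = \frac{1}{\frac{1}{1 - 5} \left(\frac{1}{2} - 5\right)} = \frac{1}{\frac{1}{-4} \left(- \frac{9}{2}\right)} = \frac{1}{\left(- \frac{1}{4}\right) \left(- \frac{9}{2}\right)} = \frac{1}{\frac{9}{8}} = \frac{8}{9} \approx 0.88889$)
$- r = \left(-1\right) \frac{8}{9} = - \frac{8}{9}$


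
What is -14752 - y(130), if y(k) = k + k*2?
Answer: -15142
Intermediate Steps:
y(k) = 3*k (y(k) = k + 2*k = 3*k)
-14752 - y(130) = -14752 - 3*130 = -14752 - 1*390 = -14752 - 390 = -15142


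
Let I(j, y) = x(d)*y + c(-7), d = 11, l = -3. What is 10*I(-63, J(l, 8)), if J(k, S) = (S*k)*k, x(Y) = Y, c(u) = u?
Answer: 7850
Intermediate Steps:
J(k, S) = S*k²
I(j, y) = -7 + 11*y (I(j, y) = 11*y - 7 = -7 + 11*y)
10*I(-63, J(l, 8)) = 10*(-7 + 11*(8*(-3)²)) = 10*(-7 + 11*(8*9)) = 10*(-7 + 11*72) = 10*(-7 + 792) = 10*785 = 7850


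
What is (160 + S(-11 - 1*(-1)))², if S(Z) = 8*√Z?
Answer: 24960 + 2560*I*√10 ≈ 24960.0 + 8095.4*I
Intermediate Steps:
(160 + S(-11 - 1*(-1)))² = (160 + 8*√(-11 - 1*(-1)))² = (160 + 8*√(-11 + 1))² = (160 + 8*√(-10))² = (160 + 8*(I*√10))² = (160 + 8*I*√10)²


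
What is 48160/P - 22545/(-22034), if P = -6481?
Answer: -915043295/142802354 ≈ -6.4078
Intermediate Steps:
48160/P - 22545/(-22034) = 48160/(-6481) - 22545/(-22034) = 48160*(-1/6481) - 22545*(-1/22034) = -48160/6481 + 22545/22034 = -915043295/142802354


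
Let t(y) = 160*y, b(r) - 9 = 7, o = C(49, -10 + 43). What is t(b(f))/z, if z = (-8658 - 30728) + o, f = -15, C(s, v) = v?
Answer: -2560/39353 ≈ -0.065052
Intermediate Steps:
o = 33 (o = -10 + 43 = 33)
b(r) = 16 (b(r) = 9 + 7 = 16)
z = -39353 (z = (-8658 - 30728) + 33 = -39386 + 33 = -39353)
t(b(f))/z = (160*16)/(-39353) = 2560*(-1/39353) = -2560/39353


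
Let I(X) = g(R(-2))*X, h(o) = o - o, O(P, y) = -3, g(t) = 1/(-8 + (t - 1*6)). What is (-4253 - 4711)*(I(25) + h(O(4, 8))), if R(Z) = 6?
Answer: 56025/2 ≈ 28013.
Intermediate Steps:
g(t) = 1/(-14 + t) (g(t) = 1/(-8 + (t - 6)) = 1/(-8 + (-6 + t)) = 1/(-14 + t))
h(o) = 0
I(X) = -X/8 (I(X) = X/(-14 + 6) = X/(-8) = -X/8)
(-4253 - 4711)*(I(25) + h(O(4, 8))) = (-4253 - 4711)*(-⅛*25 + 0) = -8964*(-25/8 + 0) = -8964*(-25/8) = 56025/2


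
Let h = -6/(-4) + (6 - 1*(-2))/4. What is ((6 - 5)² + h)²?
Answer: 81/4 ≈ 20.250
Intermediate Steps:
h = 7/2 (h = -6*(-¼) + (6 + 2)*(¼) = 3/2 + 8*(¼) = 3/2 + 2 = 7/2 ≈ 3.5000)
((6 - 5)² + h)² = ((6 - 5)² + 7/2)² = (1² + 7/2)² = (1 + 7/2)² = (9/2)² = 81/4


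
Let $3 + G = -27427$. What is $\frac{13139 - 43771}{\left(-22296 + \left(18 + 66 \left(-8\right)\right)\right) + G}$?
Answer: $\frac{7658}{12559} \approx 0.60976$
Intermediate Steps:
$G = -27430$ ($G = -3 - 27427 = -27430$)
$\frac{13139 - 43771}{\left(-22296 + \left(18 + 66 \left(-8\right)\right)\right) + G} = \frac{13139 - 43771}{\left(-22296 + \left(18 + 66 \left(-8\right)\right)\right) - 27430} = - \frac{30632}{\left(-22296 + \left(18 - 528\right)\right) - 27430} = - \frac{30632}{\left(-22296 - 510\right) - 27430} = - \frac{30632}{-22806 - 27430} = - \frac{30632}{-50236} = \left(-30632\right) \left(- \frac{1}{50236}\right) = \frac{7658}{12559}$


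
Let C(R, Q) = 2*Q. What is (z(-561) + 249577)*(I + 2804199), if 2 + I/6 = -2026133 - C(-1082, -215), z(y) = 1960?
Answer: -2351878747647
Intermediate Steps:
I = -12154230 (I = -12 + 6*(-2026133 - 2*(-215)) = -12 + 6*(-2026133 - 1*(-430)) = -12 + 6*(-2026133 + 430) = -12 + 6*(-2025703) = -12 - 12154218 = -12154230)
(z(-561) + 249577)*(I + 2804199) = (1960 + 249577)*(-12154230 + 2804199) = 251537*(-9350031) = -2351878747647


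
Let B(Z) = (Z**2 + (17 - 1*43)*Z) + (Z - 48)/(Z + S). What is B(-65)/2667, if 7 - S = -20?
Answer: 74961/33782 ≈ 2.2190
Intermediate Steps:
S = 27 (S = 7 - 1*(-20) = 7 + 20 = 27)
B(Z) = Z**2 - 26*Z + (-48 + Z)/(27 + Z) (B(Z) = (Z**2 + (17 - 1*43)*Z) + (Z - 48)/(Z + 27) = (Z**2 + (17 - 43)*Z) + (-48 + Z)/(27 + Z) = (Z**2 - 26*Z) + (-48 + Z)/(27 + Z) = Z**2 - 26*Z + (-48 + Z)/(27 + Z))
B(-65)/2667 = ((-48 + (-65)**2 + (-65)**3 - 701*(-65))/(27 - 65))/2667 = ((-48 + 4225 - 274625 + 45565)/(-38))*(1/2667) = -1/38*(-224883)*(1/2667) = (224883/38)*(1/2667) = 74961/33782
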